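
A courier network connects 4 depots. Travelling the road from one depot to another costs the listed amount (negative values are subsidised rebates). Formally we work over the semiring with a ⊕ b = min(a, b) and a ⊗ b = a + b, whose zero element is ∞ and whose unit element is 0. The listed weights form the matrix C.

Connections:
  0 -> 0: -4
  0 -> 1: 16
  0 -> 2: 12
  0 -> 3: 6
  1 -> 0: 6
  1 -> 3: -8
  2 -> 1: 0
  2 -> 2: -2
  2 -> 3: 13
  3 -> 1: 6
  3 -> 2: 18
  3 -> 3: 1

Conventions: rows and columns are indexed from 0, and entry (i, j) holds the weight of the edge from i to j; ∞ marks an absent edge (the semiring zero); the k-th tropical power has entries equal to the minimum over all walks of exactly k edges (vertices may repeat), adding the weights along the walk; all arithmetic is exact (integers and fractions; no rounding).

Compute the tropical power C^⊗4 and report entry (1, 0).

C^⊗2:
  [-8, 12, 8, 2]
  [2, -2, 10, -7]
  [6, -2, -4, -8]
  [12, 7, 16, -2]
C^⊗3:
  [-12, 8, 4, -2]
  [-2, -1, 8, -10]
  [2, -4, -6, -10]
  [8, 4, 14, -1]
C^⊗4:
  [-16, 4, 0, -6]
  [-6, -4, 6, -9]
  [-2, -6, -8, -12]
  [4, 5, 12, -4]
Key observation: the optimum is the walk 1->0->0->0->0, with weight 6 + (-4) + (-4) + (-4) = -6.
Optimal value attained by: walk 1->0->0->0->0.
Answer: (C^⊗4)[1][0] = -6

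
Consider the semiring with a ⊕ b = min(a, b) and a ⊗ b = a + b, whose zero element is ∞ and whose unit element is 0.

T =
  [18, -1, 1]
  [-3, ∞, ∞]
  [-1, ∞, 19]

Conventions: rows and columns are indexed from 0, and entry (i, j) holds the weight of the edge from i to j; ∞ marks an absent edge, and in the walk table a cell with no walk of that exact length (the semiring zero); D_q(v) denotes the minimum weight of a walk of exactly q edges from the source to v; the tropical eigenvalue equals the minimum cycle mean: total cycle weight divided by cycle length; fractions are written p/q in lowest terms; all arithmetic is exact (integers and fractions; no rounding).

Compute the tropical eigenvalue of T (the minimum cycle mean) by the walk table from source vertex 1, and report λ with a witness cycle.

q=0: [∞, 0, ∞]
q=1: [-3, ∞, ∞]
q=2: [15, -4, -2]
q=3: [-7, 14, 16]
Optimal cycle mean attained by: cycle 0->1->0, total (-1) + (-3), length 2.
Answer: λ = -2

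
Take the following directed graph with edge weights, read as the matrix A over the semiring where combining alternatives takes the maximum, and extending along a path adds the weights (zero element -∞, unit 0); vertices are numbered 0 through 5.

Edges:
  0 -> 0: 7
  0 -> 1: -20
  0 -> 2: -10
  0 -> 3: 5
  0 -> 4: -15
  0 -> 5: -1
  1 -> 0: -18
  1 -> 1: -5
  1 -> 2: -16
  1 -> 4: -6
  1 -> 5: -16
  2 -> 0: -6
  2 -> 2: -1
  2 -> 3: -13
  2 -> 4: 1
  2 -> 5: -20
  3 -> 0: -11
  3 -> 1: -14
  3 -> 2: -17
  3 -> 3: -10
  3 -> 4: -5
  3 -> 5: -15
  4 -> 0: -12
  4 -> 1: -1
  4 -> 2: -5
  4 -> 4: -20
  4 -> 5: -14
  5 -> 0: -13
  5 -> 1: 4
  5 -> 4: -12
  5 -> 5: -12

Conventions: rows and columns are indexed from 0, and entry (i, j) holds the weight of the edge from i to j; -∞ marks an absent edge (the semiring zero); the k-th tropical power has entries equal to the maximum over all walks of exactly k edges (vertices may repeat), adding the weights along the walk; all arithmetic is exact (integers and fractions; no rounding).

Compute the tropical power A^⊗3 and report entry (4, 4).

A^⊗2:
  [14, 3, -3, 12, 0, 6]
  [-11, -7, -11, -13, -11, -19]
  [1, 0, -2, -1, 0, -7]
  [-4, -6, -10, -6, -15, -12]
  [-5, -6, -6, -7, -4, -13]
  [-6, -1, -12, -8, -2, -12]
A^⊗3:
  [21, 10, 4, 19, 7, 13]
  [-4, -12, -12, -6, -10, -12]
  [8, -1, -3, 6, -1, 0]
  [3, -8, -11, 1, -9, -5]
  [2, -5, -7, 0, -5, -6]
  [1, -3, -7, -1, -7, -7]
Key observation: the optimum is the walk 4->2->2->4, with weight (-5) + (-1) + 1 = -5.
Optimal value attained by: walk 4->2->2->4.
Answer: (A^⊗3)[4][4] = -5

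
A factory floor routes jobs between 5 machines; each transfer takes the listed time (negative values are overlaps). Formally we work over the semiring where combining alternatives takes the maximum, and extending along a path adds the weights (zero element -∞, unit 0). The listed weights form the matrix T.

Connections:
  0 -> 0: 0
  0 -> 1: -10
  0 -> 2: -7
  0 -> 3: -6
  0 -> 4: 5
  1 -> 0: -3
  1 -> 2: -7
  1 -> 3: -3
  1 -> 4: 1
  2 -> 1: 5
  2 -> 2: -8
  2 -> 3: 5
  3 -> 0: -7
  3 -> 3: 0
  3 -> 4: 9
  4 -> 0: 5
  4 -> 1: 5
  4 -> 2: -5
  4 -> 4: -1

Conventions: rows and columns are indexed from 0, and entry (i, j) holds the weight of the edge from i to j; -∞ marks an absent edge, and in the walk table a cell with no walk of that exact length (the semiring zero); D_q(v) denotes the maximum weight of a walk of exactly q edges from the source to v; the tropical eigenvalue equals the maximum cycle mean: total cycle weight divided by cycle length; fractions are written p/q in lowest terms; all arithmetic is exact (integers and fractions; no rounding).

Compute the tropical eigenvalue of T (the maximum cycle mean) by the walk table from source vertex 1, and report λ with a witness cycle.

q=0: [-∞, 0, -∞, -∞, -∞]
q=1: [-3, -∞, -7, -3, 1]
q=2: [6, 6, -4, -2, 6]
q=3: [11, 11, 1, 3, 11]
q=4: [16, 16, 6, 8, 16]
q=5: [21, 21, 11, 13, 21]
Optimal cycle mean attained by: cycle 0->4->0, total 5 + 5, length 2.
Answer: λ = 5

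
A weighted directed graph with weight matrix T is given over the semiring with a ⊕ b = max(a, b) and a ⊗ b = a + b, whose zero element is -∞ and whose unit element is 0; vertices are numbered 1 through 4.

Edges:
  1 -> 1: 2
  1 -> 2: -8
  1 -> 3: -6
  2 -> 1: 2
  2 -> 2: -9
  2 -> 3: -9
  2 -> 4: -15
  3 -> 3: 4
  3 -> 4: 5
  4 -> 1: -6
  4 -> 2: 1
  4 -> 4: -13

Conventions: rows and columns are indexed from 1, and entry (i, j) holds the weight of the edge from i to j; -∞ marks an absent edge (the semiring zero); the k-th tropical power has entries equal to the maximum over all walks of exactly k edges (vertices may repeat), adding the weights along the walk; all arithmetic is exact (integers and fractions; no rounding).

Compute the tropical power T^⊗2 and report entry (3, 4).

T^⊗2:
  [4, -6, -2, -1]
  [4, -6, -4, -4]
  [-1, 6, 8, 9]
  [3, -8, -8, -14]
Key observation: the optimum is the walk 3->3->4, with weight 4 + 5 = 9.
Optimal value attained by: walk 3->3->4.
Answer: (T^⊗2)[3][4] = 9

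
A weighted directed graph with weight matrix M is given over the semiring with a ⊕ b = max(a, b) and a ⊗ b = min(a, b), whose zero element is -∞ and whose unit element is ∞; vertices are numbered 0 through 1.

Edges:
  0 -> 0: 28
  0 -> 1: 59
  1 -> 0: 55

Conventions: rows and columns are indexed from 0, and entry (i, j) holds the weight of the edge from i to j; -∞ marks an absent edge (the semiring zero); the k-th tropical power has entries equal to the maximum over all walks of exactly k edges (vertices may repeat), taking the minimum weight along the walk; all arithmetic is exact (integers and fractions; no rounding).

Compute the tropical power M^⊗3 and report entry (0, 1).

M^⊗2:
  [55, 28]
  [28, 55]
M^⊗3:
  [28, 55]
  [55, 28]
Key observation: the optimum is the walk 0->1->0->1, with weight 59 min 55 min 59 = 55.
Optimal value attained by: walk 0->1->0->1.
Answer: (M^⊗3)[0][1] = 55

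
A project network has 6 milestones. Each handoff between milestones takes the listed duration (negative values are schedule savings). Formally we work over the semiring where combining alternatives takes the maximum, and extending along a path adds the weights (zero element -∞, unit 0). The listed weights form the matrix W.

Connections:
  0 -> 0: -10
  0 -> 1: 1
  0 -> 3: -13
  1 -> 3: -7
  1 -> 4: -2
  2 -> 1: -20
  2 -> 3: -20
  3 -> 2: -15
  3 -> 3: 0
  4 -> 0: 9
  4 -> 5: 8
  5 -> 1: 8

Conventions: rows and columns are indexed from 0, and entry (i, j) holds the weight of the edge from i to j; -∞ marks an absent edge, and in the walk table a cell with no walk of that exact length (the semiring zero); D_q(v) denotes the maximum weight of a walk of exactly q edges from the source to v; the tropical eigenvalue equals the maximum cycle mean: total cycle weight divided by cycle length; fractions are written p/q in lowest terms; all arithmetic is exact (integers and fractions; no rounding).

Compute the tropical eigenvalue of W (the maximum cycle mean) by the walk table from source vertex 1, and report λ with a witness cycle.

q=0: [-∞, 0, -∞, -∞, -∞, -∞]
q=1: [-∞, -∞, -∞, -7, -2, -∞]
q=2: [7, -∞, -22, -7, -∞, 6]
q=3: [-3, 14, -22, -6, -∞, -∞]
q=4: [-13, -2, -21, 7, 12, -∞]
q=5: [21, -12, -8, 7, -4, 20]
q=6: [11, 28, -8, 8, -14, 4]
Optimal cycle mean attained by: cycle 1->4->5->1, total (-2) + 8 + 8, length 3.
Answer: λ = 14/3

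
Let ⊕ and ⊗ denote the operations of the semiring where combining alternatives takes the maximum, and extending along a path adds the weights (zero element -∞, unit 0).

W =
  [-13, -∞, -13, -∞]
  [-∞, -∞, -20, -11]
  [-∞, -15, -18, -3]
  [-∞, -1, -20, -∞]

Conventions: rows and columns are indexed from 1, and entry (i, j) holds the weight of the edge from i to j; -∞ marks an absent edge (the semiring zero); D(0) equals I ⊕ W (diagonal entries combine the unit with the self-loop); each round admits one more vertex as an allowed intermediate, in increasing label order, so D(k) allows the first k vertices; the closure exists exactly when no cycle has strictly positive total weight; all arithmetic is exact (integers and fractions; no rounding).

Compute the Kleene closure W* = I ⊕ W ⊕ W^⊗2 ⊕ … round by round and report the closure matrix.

D(0):
  [0, -∞, -13, -∞]
  [-∞, 0, -20, -11]
  [-∞, -15, 0, -3]
  [-∞, -1, -20, 0]
D(1):
  [0, -∞, -13, -∞]
  [-∞, 0, -20, -11]
  [-∞, -15, 0, -3]
  [-∞, -1, -20, 0]
D(2):
  [0, -∞, -13, -∞]
  [-∞, 0, -20, -11]
  [-∞, -15, 0, -3]
  [-∞, -1, -20, 0]
D(3):
  [0, -28, -13, -16]
  [-∞, 0, -20, -11]
  [-∞, -15, 0, -3]
  [-∞, -1, -20, 0]
D(4):
  [0, -17, -13, -16]
  [-∞, 0, -20, -11]
  [-∞, -4, 0, -3]
  [-∞, -1, -20, 0]
Answer: W* = [[0, -17, -13, -16], [-∞, 0, -20, -11], [-∞, -4, 0, -3], [-∞, -1, -20, 0]]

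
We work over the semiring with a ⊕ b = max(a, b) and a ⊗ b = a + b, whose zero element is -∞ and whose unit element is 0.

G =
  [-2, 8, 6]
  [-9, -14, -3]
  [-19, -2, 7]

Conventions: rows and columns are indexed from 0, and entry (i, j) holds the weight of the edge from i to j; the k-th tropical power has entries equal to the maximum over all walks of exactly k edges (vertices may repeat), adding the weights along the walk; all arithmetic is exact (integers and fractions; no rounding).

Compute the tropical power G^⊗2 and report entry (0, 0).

G^⊗2:
  [-1, 6, 13]
  [-11, -1, 4]
  [-11, 5, 14]
Key observation: the optimum is the walk 0->1->0, with weight 8 + (-9) = -1.
Optimal value attained by: walk 0->1->0.
Answer: (G^⊗2)[0][0] = -1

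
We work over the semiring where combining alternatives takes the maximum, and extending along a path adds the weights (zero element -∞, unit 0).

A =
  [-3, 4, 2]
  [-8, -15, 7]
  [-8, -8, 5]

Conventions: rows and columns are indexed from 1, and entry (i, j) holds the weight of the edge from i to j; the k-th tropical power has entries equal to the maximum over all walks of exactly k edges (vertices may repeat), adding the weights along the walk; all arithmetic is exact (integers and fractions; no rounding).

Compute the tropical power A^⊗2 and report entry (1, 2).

A^⊗2:
  [-4, 1, 11]
  [-1, -1, 12]
  [-3, -3, 10]
Key observation: the optimum is the walk 1->1->2, with weight (-3) + 4 = 1.
Optimal value attained by: walk 1->1->2.
Answer: (A^⊗2)[1][2] = 1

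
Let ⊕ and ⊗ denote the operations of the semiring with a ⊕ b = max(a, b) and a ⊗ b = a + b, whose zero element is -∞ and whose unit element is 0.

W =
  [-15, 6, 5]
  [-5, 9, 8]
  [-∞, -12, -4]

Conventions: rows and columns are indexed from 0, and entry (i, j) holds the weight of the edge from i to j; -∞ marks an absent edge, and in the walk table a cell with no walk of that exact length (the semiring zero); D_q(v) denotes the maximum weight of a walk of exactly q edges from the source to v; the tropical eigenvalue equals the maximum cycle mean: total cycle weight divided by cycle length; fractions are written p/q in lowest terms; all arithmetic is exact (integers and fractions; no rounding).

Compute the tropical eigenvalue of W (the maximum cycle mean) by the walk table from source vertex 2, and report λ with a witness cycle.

q=0: [-∞, -∞, 0]
q=1: [-∞, -12, -4]
q=2: [-17, -3, -4]
q=3: [-8, 6, 5]
Optimal cycle mean attained by: cycle 1->1, total 9, length 1.
Answer: λ = 9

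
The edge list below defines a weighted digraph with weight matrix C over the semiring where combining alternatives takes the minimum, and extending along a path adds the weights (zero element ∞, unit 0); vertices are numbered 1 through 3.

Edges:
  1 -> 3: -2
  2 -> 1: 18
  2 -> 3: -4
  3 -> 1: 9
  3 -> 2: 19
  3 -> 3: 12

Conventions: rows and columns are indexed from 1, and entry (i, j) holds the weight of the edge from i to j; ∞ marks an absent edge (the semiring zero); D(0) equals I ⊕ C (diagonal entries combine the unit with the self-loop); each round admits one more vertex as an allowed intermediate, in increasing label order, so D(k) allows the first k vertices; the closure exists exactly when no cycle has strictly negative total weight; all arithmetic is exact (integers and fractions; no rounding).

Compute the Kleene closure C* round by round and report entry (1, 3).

D(0):
  [0, ∞, -2]
  [18, 0, -4]
  [9, 19, 0]
D(1):
  [0, ∞, -2]
  [18, 0, -4]
  [9, 19, 0]
D(2):
  [0, ∞, -2]
  [18, 0, -4]
  [9, 19, 0]
D(3):
  [0, 17, -2]
  [5, 0, -4]
  [9, 19, 0]
Answer: C*[1][3] = -2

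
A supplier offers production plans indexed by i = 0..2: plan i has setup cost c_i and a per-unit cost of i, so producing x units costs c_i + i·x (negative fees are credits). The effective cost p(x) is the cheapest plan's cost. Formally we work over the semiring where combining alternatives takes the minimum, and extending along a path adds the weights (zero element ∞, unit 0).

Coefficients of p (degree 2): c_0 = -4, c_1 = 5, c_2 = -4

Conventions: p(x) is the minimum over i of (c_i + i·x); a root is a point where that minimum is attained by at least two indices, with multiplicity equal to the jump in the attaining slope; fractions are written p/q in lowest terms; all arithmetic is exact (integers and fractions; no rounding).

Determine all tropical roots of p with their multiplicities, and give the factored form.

hull edge (i=0, c=-4) to (i=2, c=-4): slope 0, span 2
Factored form: p(x) = -4 ⊗ (x ⊕ 0) ⊗ (x ⊕ 0)
Answer: roots = 0 (mult 2)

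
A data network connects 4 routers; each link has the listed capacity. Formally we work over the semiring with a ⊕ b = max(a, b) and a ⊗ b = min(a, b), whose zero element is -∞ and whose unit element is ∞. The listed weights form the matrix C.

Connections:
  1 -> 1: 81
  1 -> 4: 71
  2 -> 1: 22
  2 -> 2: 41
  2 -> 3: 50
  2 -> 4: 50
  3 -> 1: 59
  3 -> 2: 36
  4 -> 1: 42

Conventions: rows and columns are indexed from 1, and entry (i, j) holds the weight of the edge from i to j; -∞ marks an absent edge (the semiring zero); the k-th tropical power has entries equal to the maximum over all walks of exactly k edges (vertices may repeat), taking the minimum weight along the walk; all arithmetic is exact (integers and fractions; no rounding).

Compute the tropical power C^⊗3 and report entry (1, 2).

C^⊗2:
  [81, -∞, -∞, 71]
  [50, 41, 41, 41]
  [59, 36, 36, 59]
  [42, -∞, -∞, 42]
C^⊗3:
  [81, -∞, -∞, 71]
  [50, 41, 41, 50]
  [59, 36, 36, 59]
  [42, -∞, -∞, 42]
Key observation: no walk of exactly 3 edges connects these vertices, so the entry is the semiring zero.
Answer: (C^⊗3)[1][2] = -∞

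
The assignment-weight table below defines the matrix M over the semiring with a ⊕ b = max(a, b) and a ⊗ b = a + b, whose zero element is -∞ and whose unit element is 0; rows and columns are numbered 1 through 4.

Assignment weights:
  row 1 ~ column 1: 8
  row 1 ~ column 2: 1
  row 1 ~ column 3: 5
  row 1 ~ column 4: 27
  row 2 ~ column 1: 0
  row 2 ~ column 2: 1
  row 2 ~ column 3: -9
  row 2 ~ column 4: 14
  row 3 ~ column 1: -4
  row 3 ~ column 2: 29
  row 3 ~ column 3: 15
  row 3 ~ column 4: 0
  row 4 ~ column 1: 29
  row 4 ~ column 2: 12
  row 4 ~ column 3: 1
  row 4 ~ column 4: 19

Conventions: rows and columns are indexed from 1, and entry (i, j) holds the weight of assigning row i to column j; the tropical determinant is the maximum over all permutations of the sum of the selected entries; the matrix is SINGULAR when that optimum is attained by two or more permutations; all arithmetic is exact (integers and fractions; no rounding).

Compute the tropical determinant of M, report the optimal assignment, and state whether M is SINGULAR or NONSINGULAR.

σ = (1, 2, 3, 4): 8 + 1 + 15 + 19 = 43
σ = (1, 2, 4, 3): 8 + 1 + 0 + 1 = 10
σ = (1, 3, 2, 4): 8 + (-9) + 29 + 19 = 47
σ = (1, 3, 4, 2): 8 + (-9) + 0 + 12 = 11
σ = (1, 4, 2, 3): 8 + 14 + 29 + 1 = 52
σ = (1, 4, 3, 2): 8 + 14 + 15 + 12 = 49
σ = (2, 1, 3, 4): 1 + 0 + 15 + 19 = 35
σ = (2, 1, 4, 3): 1 + 0 + 0 + 1 = 2
σ = (2, 3, 1, 4): 1 + (-9) + (-4) + 19 = 7
σ = (2, 3, 4, 1): 1 + (-9) + 0 + 29 = 21
σ = (2, 4, 1, 3): 1 + 14 + (-4) + 1 = 12
σ = (2, 4, 3, 1): 1 + 14 + 15 + 29 = 59
σ = (3, 1, 2, 4): 5 + 0 + 29 + 19 = 53
σ = (3, 1, 4, 2): 5 + 0 + 0 + 12 = 17
σ = (3, 2, 1, 4): 5 + 1 + (-4) + 19 = 21
σ = (3, 2, 4, 1): 5 + 1 + 0 + 29 = 35
σ = (3, 4, 1, 2): 5 + 14 + (-4) + 12 = 27
σ = (3, 4, 2, 1): 5 + 14 + 29 + 29 = 77
σ = (4, 1, 2, 3): 27 + 0 + 29 + 1 = 57
σ = (4, 1, 3, 2): 27 + 0 + 15 + 12 = 54
σ = (4, 2, 1, 3): 27 + 1 + (-4) + 1 = 25
σ = (4, 2, 3, 1): 27 + 1 + 15 + 29 = 72
σ = (4, 3, 1, 2): 27 + (-9) + (-4) + 12 = 26
σ = (4, 3, 2, 1): 27 + (-9) + 29 + 29 = 76
Optimal value attained by: σ = (3, 4, 2, 1).
Answer: det⊕(M) = 77; verdict: NONSINGULAR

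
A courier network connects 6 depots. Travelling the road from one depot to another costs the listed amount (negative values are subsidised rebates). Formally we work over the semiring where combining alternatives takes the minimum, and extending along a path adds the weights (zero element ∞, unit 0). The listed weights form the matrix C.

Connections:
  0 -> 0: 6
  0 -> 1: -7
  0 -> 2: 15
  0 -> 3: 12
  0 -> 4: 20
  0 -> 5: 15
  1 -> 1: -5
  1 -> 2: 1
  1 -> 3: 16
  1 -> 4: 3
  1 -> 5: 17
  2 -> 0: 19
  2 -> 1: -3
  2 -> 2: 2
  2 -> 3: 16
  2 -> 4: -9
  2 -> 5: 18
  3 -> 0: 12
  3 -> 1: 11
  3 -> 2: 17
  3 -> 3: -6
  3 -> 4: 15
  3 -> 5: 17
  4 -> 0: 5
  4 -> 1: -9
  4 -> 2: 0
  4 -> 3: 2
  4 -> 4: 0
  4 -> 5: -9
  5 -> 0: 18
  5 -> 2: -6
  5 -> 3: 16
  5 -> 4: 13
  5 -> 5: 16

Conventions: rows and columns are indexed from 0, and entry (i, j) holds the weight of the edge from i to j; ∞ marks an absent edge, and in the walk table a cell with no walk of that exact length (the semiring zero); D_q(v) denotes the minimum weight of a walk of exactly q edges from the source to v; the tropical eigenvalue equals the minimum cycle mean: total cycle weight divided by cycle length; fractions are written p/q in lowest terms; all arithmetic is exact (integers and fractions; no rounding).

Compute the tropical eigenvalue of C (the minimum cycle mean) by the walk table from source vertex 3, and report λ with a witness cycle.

q=0: [∞, ∞, ∞, 0, ∞, ∞]
q=1: [12, 11, 17, -6, 15, 17]
q=2: [6, 5, 11, -12, 8, 6]
q=3: [0, -1, 0, -18, 2, -1]
q=4: [-6, -7, -7, -24, -9, -7]
q=5: [-12, -18, -13, -30, -16, -18]
q=6: [-18, -25, -24, -36, -22, -25]
Optimal cycle mean attained by: cycle 2->4->5->2, total (-9) + (-9) + (-6), length 3.
Answer: λ = -8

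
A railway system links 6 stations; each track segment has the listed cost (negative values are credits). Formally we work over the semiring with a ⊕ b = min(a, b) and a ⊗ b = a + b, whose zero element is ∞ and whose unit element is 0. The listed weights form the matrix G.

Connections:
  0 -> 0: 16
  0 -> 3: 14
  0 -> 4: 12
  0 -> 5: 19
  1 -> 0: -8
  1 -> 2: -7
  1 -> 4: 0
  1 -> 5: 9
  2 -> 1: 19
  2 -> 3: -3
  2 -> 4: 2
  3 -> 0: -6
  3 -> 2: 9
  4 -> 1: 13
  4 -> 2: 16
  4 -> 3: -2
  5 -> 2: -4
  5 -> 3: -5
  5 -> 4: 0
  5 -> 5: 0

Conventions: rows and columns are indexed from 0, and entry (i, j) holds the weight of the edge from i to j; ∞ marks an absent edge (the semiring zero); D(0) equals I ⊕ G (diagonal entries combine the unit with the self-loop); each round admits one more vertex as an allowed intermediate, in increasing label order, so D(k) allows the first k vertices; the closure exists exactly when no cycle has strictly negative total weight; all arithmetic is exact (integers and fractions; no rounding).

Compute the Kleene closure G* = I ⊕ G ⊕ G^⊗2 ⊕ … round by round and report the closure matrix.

D(0):
  [0, ∞, ∞, 14, 12, 19]
  [-8, 0, -7, ∞, 0, 9]
  [∞, 19, 0, -3, 2, ∞]
  [-6, ∞, 9, 0, ∞, ∞]
  [∞, 13, 16, -2, 0, ∞]
  [∞, ∞, -4, -5, 0, 0]
D(1):
  [0, ∞, ∞, 14, 12, 19]
  [-8, 0, -7, 6, 0, 9]
  [∞, 19, 0, -3, 2, ∞]
  [-6, ∞, 9, 0, 6, 13]
  [∞, 13, 16, -2, 0, ∞]
  [∞, ∞, -4, -5, 0, 0]
D(2):
  [0, ∞, ∞, 14, 12, 19]
  [-8, 0, -7, 6, 0, 9]
  [11, 19, 0, -3, 2, 28]
  [-6, ∞, 9, 0, 6, 13]
  [5, 13, 6, -2, 0, 22]
  [∞, ∞, -4, -5, 0, 0]
D(3):
  [0, ∞, ∞, 14, 12, 19]
  [-8, 0, -7, -10, -5, 9]
  [11, 19, 0, -3, 2, 28]
  [-6, 28, 9, 0, 6, 13]
  [5, 13, 6, -2, 0, 22]
  [7, 15, -4, -7, -2, 0]
D(4):
  [0, 42, 23, 14, 12, 19]
  [-16, 0, -7, -10, -5, 3]
  [-9, 19, 0, -3, 2, 10]
  [-6, 28, 9, 0, 6, 13]
  [-8, 13, 6, -2, 0, 11]
  [-13, 15, -4, -7, -2, 0]
D(5):
  [0, 25, 18, 10, 12, 19]
  [-16, 0, -7, -10, -5, 3]
  [-9, 15, 0, -3, 2, 10]
  [-6, 19, 9, 0, 6, 13]
  [-8, 13, 6, -2, 0, 11]
  [-13, 11, -4, -7, -2, 0]
D(6):
  [0, 25, 15, 10, 12, 19]
  [-16, 0, -7, -10, -5, 3]
  [-9, 15, 0, -3, 2, 10]
  [-6, 19, 9, 0, 6, 13]
  [-8, 13, 6, -2, 0, 11]
  [-13, 11, -4, -7, -2, 0]
Answer: G* = [[0, 25, 15, 10, 12, 19], [-16, 0, -7, -10, -5, 3], [-9, 15, 0, -3, 2, 10], [-6, 19, 9, 0, 6, 13], [-8, 13, 6, -2, 0, 11], [-13, 11, -4, -7, -2, 0]]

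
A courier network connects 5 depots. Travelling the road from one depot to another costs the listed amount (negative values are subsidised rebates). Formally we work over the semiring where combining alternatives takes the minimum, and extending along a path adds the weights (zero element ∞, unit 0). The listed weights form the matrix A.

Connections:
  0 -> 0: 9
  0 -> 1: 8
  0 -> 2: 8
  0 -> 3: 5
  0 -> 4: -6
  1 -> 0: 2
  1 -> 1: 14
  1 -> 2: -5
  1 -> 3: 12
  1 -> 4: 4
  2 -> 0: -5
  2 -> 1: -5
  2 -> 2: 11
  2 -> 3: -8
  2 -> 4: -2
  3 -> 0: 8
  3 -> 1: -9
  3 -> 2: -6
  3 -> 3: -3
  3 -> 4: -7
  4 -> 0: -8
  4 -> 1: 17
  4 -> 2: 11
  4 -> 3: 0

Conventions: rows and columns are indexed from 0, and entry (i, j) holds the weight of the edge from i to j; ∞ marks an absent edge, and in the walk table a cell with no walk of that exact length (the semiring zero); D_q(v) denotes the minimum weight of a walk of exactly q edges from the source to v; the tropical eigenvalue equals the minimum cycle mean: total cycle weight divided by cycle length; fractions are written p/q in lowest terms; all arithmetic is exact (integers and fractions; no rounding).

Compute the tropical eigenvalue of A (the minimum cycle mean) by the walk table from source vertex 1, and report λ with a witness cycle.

q=0: [∞, 0, ∞, ∞, ∞]
q=1: [2, 14, -5, 12, 4]
q=2: [-10, -10, 6, -13, -7]
q=3: [-15, -22, -19, -16, -20]
q=4: [-28, -25, -27, -27, -23]
q=5: [-32, -36, -33, -35, -34]
Optimal cycle mean attained by: cycle 1->2->3->1, total (-5) + (-8) + (-9), length 3.
Answer: λ = -22/3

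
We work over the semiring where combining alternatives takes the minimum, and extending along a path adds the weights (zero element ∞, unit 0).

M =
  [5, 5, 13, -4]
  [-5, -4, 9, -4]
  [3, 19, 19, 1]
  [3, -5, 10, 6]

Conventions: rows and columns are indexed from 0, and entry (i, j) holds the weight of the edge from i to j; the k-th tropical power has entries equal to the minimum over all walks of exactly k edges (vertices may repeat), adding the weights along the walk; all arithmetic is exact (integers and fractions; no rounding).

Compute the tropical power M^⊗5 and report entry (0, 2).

M^⊗2:
  [-1, -9, 6, 1]
  [-9, -9, 5, -9]
  [4, -4, 11, -1]
  [-10, -9, 4, -9]
M^⊗3:
  [-14, -13, 0, -13]
  [-14, -14, 0, -13]
  [-9, -8, 5, -8]
  [-14, -14, 0, -14]
M^⊗4:
  [-18, -18, -4, -18]
  [-19, -18, -5, -18]
  [-13, -13, 1, -13]
  [-19, -19, -5, -18]
M^⊗5:
  [-23, -23, -9, -22]
  [-23, -23, -9, -23]
  [-18, -18, -4, -17]
  [-24, -23, -10, -23]
Key observation: the optimum is the walk 0->3->1->3->1->2, with weight (-4) + (-5) + (-4) + (-5) + 9 = -9.
Optimal value attained by: walk 0->3->1->3->1->2.
Answer: (M^⊗5)[0][2] = -9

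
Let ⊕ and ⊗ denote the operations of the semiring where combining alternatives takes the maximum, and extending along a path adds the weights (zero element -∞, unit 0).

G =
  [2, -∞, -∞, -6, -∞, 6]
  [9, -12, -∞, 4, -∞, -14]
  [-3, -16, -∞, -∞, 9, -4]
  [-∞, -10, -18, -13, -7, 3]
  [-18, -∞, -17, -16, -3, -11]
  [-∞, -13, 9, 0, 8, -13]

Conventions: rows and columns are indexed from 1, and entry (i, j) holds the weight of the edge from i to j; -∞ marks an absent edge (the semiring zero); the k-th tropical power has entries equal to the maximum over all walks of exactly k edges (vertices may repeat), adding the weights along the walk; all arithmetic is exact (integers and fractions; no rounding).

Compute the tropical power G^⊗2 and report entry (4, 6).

G^⊗2:
  [4, -7, 15, 6, 14, 8]
  [11, -6, -5, 3, -3, 15]
  [-1, -17, 5, -4, 6, 3]
  [-1, -10, 12, 3, 11, -10]
  [-16, -24, -2, -11, -3, -12]
  [6, -7, -4, -8, 18, 5]
Key observation: the optimum is the walk 4->4->6, with weight (-13) + 3 = -10.
Optimal value attained by: walk 4->4->6.
Answer: (G^⊗2)[4][6] = -10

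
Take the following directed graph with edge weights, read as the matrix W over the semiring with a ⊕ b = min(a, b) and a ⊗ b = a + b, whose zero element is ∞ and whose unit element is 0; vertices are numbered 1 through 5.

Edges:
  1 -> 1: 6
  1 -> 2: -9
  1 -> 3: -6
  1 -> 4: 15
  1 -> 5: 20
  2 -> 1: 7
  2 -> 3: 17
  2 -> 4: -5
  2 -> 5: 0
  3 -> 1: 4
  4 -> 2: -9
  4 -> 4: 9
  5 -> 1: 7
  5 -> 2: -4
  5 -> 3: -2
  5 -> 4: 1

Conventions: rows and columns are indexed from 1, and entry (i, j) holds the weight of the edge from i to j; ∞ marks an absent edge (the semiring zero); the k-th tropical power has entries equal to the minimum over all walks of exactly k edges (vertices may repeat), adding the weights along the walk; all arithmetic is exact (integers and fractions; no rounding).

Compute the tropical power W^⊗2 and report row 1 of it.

W^⊗2:
  [-2, -3, 0, -14, -9]
  [7, -14, -2, 1, 27]
  [10, -5, -2, 19, 24]
  [-2, 0, 8, -14, -9]
  [2, -8, 1, -9, -4]
Answer: row 1 of W^⊗2 = [-2, -3, 0, -14, -9]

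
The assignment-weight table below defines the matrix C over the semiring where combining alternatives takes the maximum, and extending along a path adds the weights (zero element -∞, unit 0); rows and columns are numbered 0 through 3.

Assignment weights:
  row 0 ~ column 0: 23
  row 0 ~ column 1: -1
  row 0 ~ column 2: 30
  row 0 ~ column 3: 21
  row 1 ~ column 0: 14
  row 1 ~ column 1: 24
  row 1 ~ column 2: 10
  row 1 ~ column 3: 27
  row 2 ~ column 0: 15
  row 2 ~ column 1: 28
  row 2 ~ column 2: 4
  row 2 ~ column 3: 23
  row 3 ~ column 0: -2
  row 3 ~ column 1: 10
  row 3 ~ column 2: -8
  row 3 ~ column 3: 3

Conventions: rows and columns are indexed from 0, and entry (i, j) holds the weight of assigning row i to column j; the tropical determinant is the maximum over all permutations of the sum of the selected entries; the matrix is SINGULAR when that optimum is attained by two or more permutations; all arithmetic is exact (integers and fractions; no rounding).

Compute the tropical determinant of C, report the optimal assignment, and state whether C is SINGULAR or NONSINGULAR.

σ = (0, 1, 2, 3): 23 + 24 + 4 + 3 = 54
σ = (0, 1, 3, 2): 23 + 24 + 23 + (-8) = 62
σ = (0, 2, 1, 3): 23 + 10 + 28 + 3 = 64
σ = (0, 2, 3, 1): 23 + 10 + 23 + 10 = 66
σ = (0, 3, 1, 2): 23 + 27 + 28 + (-8) = 70
σ = (0, 3, 2, 1): 23 + 27 + 4 + 10 = 64
σ = (1, 0, 2, 3): (-1) + 14 + 4 + 3 = 20
σ = (1, 0, 3, 2): (-1) + 14 + 23 + (-8) = 28
σ = (1, 2, 0, 3): (-1) + 10 + 15 + 3 = 27
σ = (1, 2, 3, 0): (-1) + 10 + 23 + (-2) = 30
σ = (1, 3, 0, 2): (-1) + 27 + 15 + (-8) = 33
σ = (1, 3, 2, 0): (-1) + 27 + 4 + (-2) = 28
σ = (2, 0, 1, 3): 30 + 14 + 28 + 3 = 75
σ = (2, 0, 3, 1): 30 + 14 + 23 + 10 = 77
σ = (2, 1, 0, 3): 30 + 24 + 15 + 3 = 72
σ = (2, 1, 3, 0): 30 + 24 + 23 + (-2) = 75
σ = (2, 3, 0, 1): 30 + 27 + 15 + 10 = 82
σ = (2, 3, 1, 0): 30 + 27 + 28 + (-2) = 83
σ = (3, 0, 1, 2): 21 + 14 + 28 + (-8) = 55
σ = (3, 0, 2, 1): 21 + 14 + 4 + 10 = 49
σ = (3, 1, 0, 2): 21 + 24 + 15 + (-8) = 52
σ = (3, 1, 2, 0): 21 + 24 + 4 + (-2) = 47
σ = (3, 2, 0, 1): 21 + 10 + 15 + 10 = 56
σ = (3, 2, 1, 0): 21 + 10 + 28 + (-2) = 57
Optimal value attained by: σ = (2, 3, 1, 0).
Answer: det⊕(C) = 83; verdict: NONSINGULAR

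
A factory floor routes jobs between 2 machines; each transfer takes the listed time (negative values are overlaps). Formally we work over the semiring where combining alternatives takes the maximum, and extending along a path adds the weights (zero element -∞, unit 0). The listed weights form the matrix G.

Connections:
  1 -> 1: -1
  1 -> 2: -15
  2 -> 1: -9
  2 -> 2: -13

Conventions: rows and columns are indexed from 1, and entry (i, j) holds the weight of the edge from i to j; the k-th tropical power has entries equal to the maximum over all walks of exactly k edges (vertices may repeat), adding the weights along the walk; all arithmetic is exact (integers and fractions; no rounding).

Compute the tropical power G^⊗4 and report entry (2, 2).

G^⊗2:
  [-2, -16]
  [-10, -24]
G^⊗3:
  [-3, -17]
  [-11, -25]
G^⊗4:
  [-4, -18]
  [-12, -26]
Key observation: the optimum is the walk 2->1->1->1->2, with weight (-9) + (-1) + (-1) + (-15) = -26.
Optimal value attained by: walk 2->1->1->1->2.
Answer: (G^⊗4)[2][2] = -26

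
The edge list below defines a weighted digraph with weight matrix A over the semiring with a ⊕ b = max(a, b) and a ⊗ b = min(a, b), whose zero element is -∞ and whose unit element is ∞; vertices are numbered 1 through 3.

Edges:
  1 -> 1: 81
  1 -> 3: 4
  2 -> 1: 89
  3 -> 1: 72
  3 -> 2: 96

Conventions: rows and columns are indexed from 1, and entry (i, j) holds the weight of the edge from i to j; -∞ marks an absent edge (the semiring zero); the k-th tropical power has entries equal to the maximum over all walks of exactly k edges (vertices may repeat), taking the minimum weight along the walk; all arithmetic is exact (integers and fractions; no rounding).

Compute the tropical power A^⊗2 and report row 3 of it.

A^⊗2:
  [81, 4, 4]
  [81, -∞, 4]
  [89, -∞, 4]
Answer: row 3 of A^⊗2 = [89, -∞, 4]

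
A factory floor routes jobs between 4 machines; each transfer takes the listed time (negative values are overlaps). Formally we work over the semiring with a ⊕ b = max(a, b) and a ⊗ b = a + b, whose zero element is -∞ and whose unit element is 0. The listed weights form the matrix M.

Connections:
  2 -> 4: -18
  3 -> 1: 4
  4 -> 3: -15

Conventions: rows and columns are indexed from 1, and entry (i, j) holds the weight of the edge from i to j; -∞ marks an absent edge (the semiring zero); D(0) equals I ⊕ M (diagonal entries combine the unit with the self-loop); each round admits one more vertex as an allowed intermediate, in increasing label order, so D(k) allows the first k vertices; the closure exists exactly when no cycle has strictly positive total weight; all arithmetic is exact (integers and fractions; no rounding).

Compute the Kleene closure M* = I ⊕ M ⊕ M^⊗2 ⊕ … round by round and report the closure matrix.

D(0):
  [0, -∞, -∞, -∞]
  [-∞, 0, -∞, -18]
  [4, -∞, 0, -∞]
  [-∞, -∞, -15, 0]
D(1):
  [0, -∞, -∞, -∞]
  [-∞, 0, -∞, -18]
  [4, -∞, 0, -∞]
  [-∞, -∞, -15, 0]
D(2):
  [0, -∞, -∞, -∞]
  [-∞, 0, -∞, -18]
  [4, -∞, 0, -∞]
  [-∞, -∞, -15, 0]
D(3):
  [0, -∞, -∞, -∞]
  [-∞, 0, -∞, -18]
  [4, -∞, 0, -∞]
  [-11, -∞, -15, 0]
D(4):
  [0, -∞, -∞, -∞]
  [-29, 0, -33, -18]
  [4, -∞, 0, -∞]
  [-11, -∞, -15, 0]
Answer: M* = [[0, -∞, -∞, -∞], [-29, 0, -33, -18], [4, -∞, 0, -∞], [-11, -∞, -15, 0]]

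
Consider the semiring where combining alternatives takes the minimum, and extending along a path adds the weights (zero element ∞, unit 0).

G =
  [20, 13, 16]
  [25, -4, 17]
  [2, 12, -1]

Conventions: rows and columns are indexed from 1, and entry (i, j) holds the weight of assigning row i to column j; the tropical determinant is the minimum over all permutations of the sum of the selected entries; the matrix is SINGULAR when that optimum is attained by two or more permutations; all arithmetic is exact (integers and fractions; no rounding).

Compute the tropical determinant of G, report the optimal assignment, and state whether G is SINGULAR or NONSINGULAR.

σ = (1, 2, 3): 20 + (-4) + (-1) = 15
σ = (1, 3, 2): 20 + 17 + 12 = 49
σ = (2, 1, 3): 13 + 25 + (-1) = 37
σ = (2, 3, 1): 13 + 17 + 2 = 32
σ = (3, 1, 2): 16 + 25 + 12 = 53
σ = (3, 2, 1): 16 + (-4) + 2 = 14
Optimal value attained by: σ = (3, 2, 1).
Answer: det⊕(G) = 14; verdict: NONSINGULAR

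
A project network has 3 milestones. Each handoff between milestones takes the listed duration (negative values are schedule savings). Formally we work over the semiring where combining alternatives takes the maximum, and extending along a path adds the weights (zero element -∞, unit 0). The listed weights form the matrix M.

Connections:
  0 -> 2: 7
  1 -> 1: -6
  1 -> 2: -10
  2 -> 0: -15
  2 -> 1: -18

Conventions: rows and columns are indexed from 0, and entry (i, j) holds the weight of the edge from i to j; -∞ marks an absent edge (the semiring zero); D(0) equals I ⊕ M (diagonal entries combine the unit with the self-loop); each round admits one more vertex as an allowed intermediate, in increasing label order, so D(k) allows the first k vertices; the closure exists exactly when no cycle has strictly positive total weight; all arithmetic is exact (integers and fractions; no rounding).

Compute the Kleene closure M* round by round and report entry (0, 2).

D(0):
  [0, -∞, 7]
  [-∞, 0, -10]
  [-15, -18, 0]
D(1):
  [0, -∞, 7]
  [-∞, 0, -10]
  [-15, -18, 0]
D(2):
  [0, -∞, 7]
  [-∞, 0, -10]
  [-15, -18, 0]
D(3):
  [0, -11, 7]
  [-25, 0, -10]
  [-15, -18, 0]
Answer: M*[0][2] = 7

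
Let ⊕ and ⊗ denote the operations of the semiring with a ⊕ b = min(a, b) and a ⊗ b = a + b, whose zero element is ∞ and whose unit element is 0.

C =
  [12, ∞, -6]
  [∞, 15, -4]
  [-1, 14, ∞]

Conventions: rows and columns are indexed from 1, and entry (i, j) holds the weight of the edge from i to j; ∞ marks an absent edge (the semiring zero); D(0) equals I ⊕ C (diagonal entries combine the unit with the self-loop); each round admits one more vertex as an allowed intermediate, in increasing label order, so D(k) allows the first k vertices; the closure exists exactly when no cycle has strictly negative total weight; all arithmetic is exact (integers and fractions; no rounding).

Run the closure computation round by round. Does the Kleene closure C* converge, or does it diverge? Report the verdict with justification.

D(0):
  [0, ∞, -6]
  [∞, 0, -4]
  [-1, 14, 0]
Detection: at round 1, diagonal entry (3, 3) turns strictly negative.
Key observation: the cycle 3->1->3 has total weight (-1) + (-6), which is strictly negative.
Answer: DIVERGES — negative cycle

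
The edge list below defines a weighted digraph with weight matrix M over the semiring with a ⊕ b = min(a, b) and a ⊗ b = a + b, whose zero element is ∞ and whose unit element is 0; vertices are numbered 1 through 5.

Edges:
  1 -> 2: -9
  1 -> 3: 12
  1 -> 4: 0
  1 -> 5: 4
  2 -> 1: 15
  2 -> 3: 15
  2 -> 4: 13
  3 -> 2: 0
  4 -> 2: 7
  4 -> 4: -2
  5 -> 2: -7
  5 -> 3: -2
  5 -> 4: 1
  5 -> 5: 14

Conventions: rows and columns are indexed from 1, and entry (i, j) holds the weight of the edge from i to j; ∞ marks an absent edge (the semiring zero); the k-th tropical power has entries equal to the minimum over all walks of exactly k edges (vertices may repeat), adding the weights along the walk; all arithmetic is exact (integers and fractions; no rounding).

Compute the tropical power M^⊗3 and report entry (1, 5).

M^⊗2:
  [6, -3, 2, -2, 18]
  [∞, 6, 27, 11, 19]
  [15, ∞, 15, 13, ∞]
  [22, 5, 22, -4, ∞]
  [8, -2, 8, -1, 28]
M^⊗3:
  [12, -3, 12, -4, 10]
  [21, 12, 17, 9, 33]
  [∞, 6, 27, 11, 19]
  [20, 3, 20, -6, 26]
  [13, -1, 13, -3, 12]
Key observation: the optimum is the walk 1->2->1->5, with weight (-9) + 15 + 4 = 10.
Optimal value attained by: walk 1->2->1->5.
Answer: (M^⊗3)[1][5] = 10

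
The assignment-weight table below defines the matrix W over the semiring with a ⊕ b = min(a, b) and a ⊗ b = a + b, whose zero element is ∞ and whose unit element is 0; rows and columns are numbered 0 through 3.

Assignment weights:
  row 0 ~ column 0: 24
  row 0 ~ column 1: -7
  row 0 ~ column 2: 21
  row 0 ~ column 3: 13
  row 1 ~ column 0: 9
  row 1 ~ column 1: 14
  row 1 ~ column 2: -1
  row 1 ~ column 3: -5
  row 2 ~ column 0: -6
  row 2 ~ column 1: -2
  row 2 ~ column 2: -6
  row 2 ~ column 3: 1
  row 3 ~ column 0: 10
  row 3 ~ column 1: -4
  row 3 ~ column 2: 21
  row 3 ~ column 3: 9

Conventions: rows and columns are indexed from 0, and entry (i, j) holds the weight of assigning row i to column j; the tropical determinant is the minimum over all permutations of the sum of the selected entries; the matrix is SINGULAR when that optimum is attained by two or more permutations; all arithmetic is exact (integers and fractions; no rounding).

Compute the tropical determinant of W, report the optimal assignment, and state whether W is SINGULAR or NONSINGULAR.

σ = (0, 1, 2, 3): 24 + 14 + (-6) + 9 = 41
σ = (0, 1, 3, 2): 24 + 14 + 1 + 21 = 60
σ = (0, 2, 1, 3): 24 + (-1) + (-2) + 9 = 30
σ = (0, 2, 3, 1): 24 + (-1) + 1 + (-4) = 20
σ = (0, 3, 1, 2): 24 + (-5) + (-2) + 21 = 38
σ = (0, 3, 2, 1): 24 + (-5) + (-6) + (-4) = 9
σ = (1, 0, 2, 3): (-7) + 9 + (-6) + 9 = 5
σ = (1, 0, 3, 2): (-7) + 9 + 1 + 21 = 24
σ = (1, 2, 0, 3): (-7) + (-1) + (-6) + 9 = -5
σ = (1, 2, 3, 0): (-7) + (-1) + 1 + 10 = 3
σ = (1, 3, 0, 2): (-7) + (-5) + (-6) + 21 = 3
σ = (1, 3, 2, 0): (-7) + (-5) + (-6) + 10 = -8
σ = (2, 0, 1, 3): 21 + 9 + (-2) + 9 = 37
σ = (2, 0, 3, 1): 21 + 9 + 1 + (-4) = 27
σ = (2, 1, 0, 3): 21 + 14 + (-6) + 9 = 38
σ = (2, 1, 3, 0): 21 + 14 + 1 + 10 = 46
σ = (2, 3, 0, 1): 21 + (-5) + (-6) + (-4) = 6
σ = (2, 3, 1, 0): 21 + (-5) + (-2) + 10 = 24
σ = (3, 0, 1, 2): 13 + 9 + (-2) + 21 = 41
σ = (3, 0, 2, 1): 13 + 9 + (-6) + (-4) = 12
σ = (3, 1, 0, 2): 13 + 14 + (-6) + 21 = 42
σ = (3, 1, 2, 0): 13 + 14 + (-6) + 10 = 31
σ = (3, 2, 0, 1): 13 + (-1) + (-6) + (-4) = 2
σ = (3, 2, 1, 0): 13 + (-1) + (-2) + 10 = 20
Optimal value attained by: σ = (1, 3, 2, 0).
Answer: det⊕(W) = -8; verdict: NONSINGULAR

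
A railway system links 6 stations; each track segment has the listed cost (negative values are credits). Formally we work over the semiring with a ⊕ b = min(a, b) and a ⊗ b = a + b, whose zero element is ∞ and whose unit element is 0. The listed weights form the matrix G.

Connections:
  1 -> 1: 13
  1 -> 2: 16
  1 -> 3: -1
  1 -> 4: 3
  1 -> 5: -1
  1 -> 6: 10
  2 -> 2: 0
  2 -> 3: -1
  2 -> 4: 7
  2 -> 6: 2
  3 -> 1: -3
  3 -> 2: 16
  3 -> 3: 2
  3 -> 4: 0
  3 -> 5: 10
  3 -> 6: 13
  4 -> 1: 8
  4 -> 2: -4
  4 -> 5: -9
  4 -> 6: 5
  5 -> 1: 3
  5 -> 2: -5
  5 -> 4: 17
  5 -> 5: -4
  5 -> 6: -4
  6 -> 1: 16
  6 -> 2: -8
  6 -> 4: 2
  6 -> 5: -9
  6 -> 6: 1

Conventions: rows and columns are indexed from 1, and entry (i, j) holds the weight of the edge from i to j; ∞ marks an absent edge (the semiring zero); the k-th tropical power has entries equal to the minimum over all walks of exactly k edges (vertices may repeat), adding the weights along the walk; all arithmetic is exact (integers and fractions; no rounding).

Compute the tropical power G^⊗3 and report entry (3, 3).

G^⊗2:
  [-4, -6, 1, -1, -6, -5]
  [-4, -6, -1, -1, -7, 2]
  [-1, -4, -4, 0, -9, 5]
  [-6, -14, -5, 3, -13, -13]
  [-1, -12, -6, -2, -13, -8]
  [-6, -14, -9, -1, -13, -13]
G^⊗3:
  [-3, -13, -7, -3, -14, -10]
  [-4, -12, -7, -1, -11, -11]
  [-7, -14, -5, -4, -13, -13]
  [-10, -21, -15, -11, -22, -17]
  [-10, -18, -13, -6, -17, -17]
  [-12, -21, -15, -11, -22, -17]
Key observation: the optimum is the walk 3->4->2->3, with weight 0 + (-4) + (-1) = -5.
Optimal value attained by: walk 3->4->2->3.
Answer: (G^⊗3)[3][3] = -5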